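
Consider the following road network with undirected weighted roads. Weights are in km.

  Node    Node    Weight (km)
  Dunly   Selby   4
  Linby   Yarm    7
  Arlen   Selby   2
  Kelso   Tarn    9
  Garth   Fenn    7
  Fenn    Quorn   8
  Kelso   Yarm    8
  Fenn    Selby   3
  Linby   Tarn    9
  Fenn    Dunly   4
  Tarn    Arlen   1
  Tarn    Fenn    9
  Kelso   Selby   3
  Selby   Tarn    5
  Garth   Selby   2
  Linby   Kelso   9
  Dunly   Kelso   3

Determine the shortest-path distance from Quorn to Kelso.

14 km

Shortest distances from Quorn:
Quorn: 0
Fenn: 8  (via Quorn)
Selby: 11  (via Fenn)
Dunly: 12  (via Fenn)
Arlen: 13  (via Selby)
Garth: 13  (via Selby)
Tarn: 14  (via Arlen)
Kelso: 14  (via Selby)
Shortest route: Quorn–Fenn–Selby–Kelso = 14 km.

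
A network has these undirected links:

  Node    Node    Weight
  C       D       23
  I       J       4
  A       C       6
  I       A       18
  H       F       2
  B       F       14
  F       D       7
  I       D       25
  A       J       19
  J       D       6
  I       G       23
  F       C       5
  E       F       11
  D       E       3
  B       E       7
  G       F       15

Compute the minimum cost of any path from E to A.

Settle nodes by increasing distance from E:
E: 0
D: 3  (via E)
B: 7  (via E)
J: 9  (via D)
F: 10  (via D)
H: 12  (via F)
I: 13  (via J)
C: 15  (via F)
A: 21  (via C)
Shortest route: E–D–F–C–A = 21.

21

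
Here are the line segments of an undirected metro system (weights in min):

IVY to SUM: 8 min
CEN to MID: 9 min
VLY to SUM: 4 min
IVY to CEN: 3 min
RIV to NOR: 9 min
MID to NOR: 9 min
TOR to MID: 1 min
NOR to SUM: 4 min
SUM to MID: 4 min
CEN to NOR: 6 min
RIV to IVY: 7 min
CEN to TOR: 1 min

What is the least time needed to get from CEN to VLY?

10 min

Settle nodes by increasing distance from CEN:
CEN: 0
TOR: 1  (via CEN)
MID: 2  (via TOR)
IVY: 3  (via CEN)
NOR: 6  (via CEN)
SUM: 6  (via MID)
RIV: 10  (via IVY)
VLY: 10  (via SUM)
Shortest route: CEN–TOR–MID–SUM–VLY = 10 min.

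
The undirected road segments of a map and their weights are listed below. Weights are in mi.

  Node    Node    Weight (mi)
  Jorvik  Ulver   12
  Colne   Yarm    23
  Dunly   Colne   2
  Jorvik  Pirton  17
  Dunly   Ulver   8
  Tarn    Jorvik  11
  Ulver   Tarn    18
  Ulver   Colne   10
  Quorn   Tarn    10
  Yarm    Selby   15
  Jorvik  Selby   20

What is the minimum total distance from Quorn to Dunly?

36 mi

Shortest distances from Quorn:
Quorn: 0
Tarn: 10  (via Quorn)
Jorvik: 21  (via Tarn)
Ulver: 28  (via Tarn)
Dunly: 36  (via Ulver)
Shortest route: Quorn–Tarn–Ulver–Dunly = 36 mi.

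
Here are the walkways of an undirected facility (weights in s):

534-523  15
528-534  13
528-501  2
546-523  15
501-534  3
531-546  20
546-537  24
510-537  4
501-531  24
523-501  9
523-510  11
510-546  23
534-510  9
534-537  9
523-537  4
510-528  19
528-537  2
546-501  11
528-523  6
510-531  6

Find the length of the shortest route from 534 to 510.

9 s

Compare a few routes:
534–501–528–537–510: 3+2+2+4 = 11
534–510: 9 = 9
Cheapest is 534–510 at 9 s.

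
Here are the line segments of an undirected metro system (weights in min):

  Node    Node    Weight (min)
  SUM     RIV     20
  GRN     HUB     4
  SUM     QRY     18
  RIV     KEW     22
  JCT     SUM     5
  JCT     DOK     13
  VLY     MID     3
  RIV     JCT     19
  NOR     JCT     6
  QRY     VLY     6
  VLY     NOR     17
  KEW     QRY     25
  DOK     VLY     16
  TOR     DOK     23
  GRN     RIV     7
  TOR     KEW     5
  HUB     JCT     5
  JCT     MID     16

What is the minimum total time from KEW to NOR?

Running Dijkstra from KEW:
KEW: 0
TOR: 5  (via KEW)
RIV: 22  (via KEW)
QRY: 25  (via KEW)
DOK: 28  (via TOR)
GRN: 29  (via RIV)
VLY: 31  (via QRY)
HUB: 33  (via GRN)
MID: 34  (via VLY)
JCT: 38  (via HUB)
SUM: 42  (via RIV)
NOR: 44  (via JCT)
Shortest route: KEW → RIV → GRN → HUB → JCT → NOR = 44 min.

44 min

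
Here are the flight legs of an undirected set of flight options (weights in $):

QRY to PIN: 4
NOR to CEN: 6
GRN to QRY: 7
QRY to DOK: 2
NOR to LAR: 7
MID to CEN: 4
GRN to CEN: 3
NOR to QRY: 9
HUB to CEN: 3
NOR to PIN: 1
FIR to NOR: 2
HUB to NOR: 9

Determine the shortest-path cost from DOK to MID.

$16

Shortest distances from DOK:
DOK: 0
QRY: 2  (via DOK)
PIN: 6  (via QRY)
NOR: 7  (via PIN)
GRN: 9  (via QRY)
FIR: 9  (via NOR)
CEN: 12  (via GRN)
LAR: 14  (via NOR)
HUB: 15  (via CEN)
MID: 16  (via CEN)
Shortest route: DOK–QRY–GRN–CEN–MID = $16.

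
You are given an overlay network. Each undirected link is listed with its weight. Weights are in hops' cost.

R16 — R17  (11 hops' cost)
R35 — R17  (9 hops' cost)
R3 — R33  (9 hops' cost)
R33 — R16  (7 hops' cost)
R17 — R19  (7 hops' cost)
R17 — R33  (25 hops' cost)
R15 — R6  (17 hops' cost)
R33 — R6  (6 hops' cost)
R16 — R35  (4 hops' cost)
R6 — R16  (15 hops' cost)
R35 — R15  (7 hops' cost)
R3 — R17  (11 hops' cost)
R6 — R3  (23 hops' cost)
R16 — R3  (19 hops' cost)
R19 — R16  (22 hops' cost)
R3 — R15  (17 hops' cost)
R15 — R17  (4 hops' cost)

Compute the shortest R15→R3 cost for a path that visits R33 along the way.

Best R15 to R33: R15 → R35 → R16 → R33 costing 18
Shortest R33→R3: R33 → R3 = 9
Total via R33: 18 + 9 = 27 hops' cost.

27 hops' cost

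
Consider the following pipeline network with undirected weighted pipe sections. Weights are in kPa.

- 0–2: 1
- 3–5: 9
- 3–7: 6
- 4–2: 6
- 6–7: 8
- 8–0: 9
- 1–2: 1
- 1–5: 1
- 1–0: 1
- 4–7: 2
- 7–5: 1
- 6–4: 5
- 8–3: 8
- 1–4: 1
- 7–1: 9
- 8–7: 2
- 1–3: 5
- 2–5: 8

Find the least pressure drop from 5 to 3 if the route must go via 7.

Best 5 to 7: 5 → 7 costing 1
Shortest 7→3: 7 → 3 = 6
Total via 7: 1 + 6 = 7 kPa.

7 kPa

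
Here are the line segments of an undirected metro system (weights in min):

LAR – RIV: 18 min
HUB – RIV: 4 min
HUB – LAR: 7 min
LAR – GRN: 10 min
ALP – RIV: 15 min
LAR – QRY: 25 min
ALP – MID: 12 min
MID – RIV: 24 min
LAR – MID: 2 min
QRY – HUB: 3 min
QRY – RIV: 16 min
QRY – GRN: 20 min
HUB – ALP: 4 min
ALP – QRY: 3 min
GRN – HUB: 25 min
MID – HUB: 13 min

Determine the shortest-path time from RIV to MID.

Shortest distances from RIV:
RIV: 0
HUB: 4  (via RIV)
QRY: 7  (via HUB)
ALP: 8  (via HUB)
LAR: 11  (via HUB)
MID: 13  (via LAR)
Shortest route: RIV → HUB → LAR → MID = 13 min.

13 min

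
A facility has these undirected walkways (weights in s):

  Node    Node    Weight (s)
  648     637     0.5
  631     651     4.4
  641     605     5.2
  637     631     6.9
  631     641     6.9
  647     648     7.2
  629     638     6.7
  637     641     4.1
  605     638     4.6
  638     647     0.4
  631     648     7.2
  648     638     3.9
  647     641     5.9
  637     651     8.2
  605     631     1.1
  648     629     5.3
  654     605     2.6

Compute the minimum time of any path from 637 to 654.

10.6 s

Compare a few routes:
637 → 648 → 638 → 605 → 654: 0.5+3.9+4.6+2.6 = 11.6
637 → 631 → 605 → 654: 6.9+1.1+2.6 = 10.6
637 → 648 → 631 → 605 → 654: 0.5+7.2+1.1+2.6 = 11.4
The minimum is 10.6 s via 637 → 631 → 605 → 654.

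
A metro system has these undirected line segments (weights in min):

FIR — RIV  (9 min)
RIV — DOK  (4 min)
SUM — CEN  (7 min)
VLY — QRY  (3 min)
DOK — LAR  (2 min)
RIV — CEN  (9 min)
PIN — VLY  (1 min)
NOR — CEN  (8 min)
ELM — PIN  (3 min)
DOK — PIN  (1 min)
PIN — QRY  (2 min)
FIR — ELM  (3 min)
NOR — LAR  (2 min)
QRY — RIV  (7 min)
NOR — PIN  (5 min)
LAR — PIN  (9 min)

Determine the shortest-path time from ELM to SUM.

23 min

Running Dijkstra from ELM:
ELM: 0
FIR: 3  (via ELM)
PIN: 3  (via ELM)
VLY: 4  (via PIN)
DOK: 4  (via PIN)
QRY: 5  (via PIN)
LAR: 6  (via DOK)
RIV: 8  (via DOK)
NOR: 8  (via PIN)
CEN: 16  (via NOR)
SUM: 23  (via CEN)
Shortest route: ELM–PIN–NOR–CEN–SUM = 23 min.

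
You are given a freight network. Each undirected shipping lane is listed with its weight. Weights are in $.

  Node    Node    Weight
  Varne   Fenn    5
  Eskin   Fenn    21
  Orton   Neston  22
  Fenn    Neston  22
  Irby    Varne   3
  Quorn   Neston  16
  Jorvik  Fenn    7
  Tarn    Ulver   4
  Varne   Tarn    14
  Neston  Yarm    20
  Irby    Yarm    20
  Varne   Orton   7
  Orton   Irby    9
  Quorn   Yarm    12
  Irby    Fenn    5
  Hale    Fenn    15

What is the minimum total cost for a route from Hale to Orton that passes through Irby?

Best Hale to Irby: Hale → Fenn → Irby costing 20
Shortest Irby→Orton: Irby → Orton = 9
Total via Irby: 20 + 9 = $29.

$29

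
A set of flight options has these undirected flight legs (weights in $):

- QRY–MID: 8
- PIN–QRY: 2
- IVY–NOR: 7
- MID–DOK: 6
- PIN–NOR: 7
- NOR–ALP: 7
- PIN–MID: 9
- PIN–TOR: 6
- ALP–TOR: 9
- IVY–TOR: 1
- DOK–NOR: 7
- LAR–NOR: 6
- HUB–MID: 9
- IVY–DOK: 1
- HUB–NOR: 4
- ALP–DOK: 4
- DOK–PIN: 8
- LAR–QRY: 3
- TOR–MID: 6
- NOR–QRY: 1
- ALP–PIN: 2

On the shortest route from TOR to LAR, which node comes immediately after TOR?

Candidate routes:
TOR - IVY - DOK - ALP - PIN - QRY - LAR: 1+1+4+2+2+3 = 13
TOR - IVY - NOR - QRY - LAR: 1+7+1+3 = 12
TOR - PIN - QRY - LAR: 6+2+3 = 11
The minimum is $11 via TOR - PIN - QRY - LAR.
So from TOR the first move is to PIN.

PIN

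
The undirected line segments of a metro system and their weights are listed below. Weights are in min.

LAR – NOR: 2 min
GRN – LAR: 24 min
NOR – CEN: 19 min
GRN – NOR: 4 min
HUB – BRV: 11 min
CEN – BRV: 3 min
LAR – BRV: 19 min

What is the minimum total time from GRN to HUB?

Enumerating some paths:
GRN–LAR–BRV–HUB: 24+19+11 = 54
GRN–NOR–CEN–BRV–HUB: 4+19+3+11 = 37
GRN–LAR–NOR–CEN–BRV–HUB: 24+2+19+3+11 = 59
GRN–NOR–LAR–BRV–HUB: 4+2+19+11 = 36
Cheapest is GRN–NOR–LAR–BRV–HUB at 36 min.

36 min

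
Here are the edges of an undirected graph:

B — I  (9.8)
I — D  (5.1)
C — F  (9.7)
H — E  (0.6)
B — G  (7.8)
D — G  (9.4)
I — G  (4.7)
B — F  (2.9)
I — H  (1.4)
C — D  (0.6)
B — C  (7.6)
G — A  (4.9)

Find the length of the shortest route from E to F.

Running Dijkstra from E:
E: 0
H: 0.6  (via E)
I: 2  (via H)
G: 6.7  (via I)
D: 7.1  (via I)
C: 7.7  (via D)
A: 11.6  (via G)
B: 11.8  (via I)
F: 14.7  (via B)
Shortest route: E–H–I–B–F = 14.7.

14.7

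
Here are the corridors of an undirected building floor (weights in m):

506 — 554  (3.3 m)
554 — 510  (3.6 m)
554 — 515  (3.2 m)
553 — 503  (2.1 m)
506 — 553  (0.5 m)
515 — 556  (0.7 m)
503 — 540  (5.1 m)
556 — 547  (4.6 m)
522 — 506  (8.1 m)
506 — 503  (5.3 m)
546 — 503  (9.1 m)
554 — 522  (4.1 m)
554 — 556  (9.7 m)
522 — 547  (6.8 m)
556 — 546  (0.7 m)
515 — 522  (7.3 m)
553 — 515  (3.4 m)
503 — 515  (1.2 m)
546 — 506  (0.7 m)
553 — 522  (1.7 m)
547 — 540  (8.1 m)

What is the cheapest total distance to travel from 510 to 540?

Settle nodes by increasing distance from 510:
510: 0
554: 3.6  (via 510)
515: 6.8  (via 554)
506: 6.9  (via 554)
553: 7.4  (via 506)
556: 7.5  (via 515)
546: 7.6  (via 506)
522: 7.7  (via 554)
503: 8  (via 515)
547: 12.1  (via 556)
540: 13.1  (via 503)
Shortest route: 510 → 554 → 515 → 503 → 540 = 13.1 m.

13.1 m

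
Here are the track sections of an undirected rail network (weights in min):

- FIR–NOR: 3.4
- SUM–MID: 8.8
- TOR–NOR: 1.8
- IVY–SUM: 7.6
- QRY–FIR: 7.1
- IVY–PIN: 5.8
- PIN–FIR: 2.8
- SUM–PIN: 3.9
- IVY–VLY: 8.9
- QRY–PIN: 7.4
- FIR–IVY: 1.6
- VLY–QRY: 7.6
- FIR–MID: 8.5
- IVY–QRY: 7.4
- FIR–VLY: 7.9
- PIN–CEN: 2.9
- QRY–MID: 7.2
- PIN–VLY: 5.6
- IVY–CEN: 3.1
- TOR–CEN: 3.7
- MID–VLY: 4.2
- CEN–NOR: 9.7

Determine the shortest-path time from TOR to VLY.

Compare a few routes:
TOR - NOR - FIR - VLY: 1.8+3.4+7.9 = 13.1
TOR - CEN - PIN - VLY: 3.7+2.9+5.6 = 12.2
TOR - NOR - FIR - PIN - VLY: 1.8+3.4+2.8+5.6 = 13.6
Cheapest is TOR - CEN - PIN - VLY at 12.2 min.

12.2 min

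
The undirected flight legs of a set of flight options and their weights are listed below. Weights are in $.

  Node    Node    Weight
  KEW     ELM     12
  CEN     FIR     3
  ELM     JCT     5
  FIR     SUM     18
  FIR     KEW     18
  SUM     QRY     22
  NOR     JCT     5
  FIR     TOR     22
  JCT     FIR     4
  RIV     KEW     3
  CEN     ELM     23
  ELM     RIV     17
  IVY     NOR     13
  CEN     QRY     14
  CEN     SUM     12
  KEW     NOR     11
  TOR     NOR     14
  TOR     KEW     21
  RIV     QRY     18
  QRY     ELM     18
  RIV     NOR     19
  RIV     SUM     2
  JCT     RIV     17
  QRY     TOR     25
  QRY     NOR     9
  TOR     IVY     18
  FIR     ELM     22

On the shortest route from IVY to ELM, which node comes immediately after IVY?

Candidate routes:
IVY → NOR → KEW → ELM: 13+11+12 = 36
IVY → NOR → JCT → ELM: 13+5+5 = 23
IVY → NOR → QRY → ELM: 13+9+18 = 40
The minimum is $23 via IVY → NOR → JCT → ELM.
So from IVY the first move is to NOR.

NOR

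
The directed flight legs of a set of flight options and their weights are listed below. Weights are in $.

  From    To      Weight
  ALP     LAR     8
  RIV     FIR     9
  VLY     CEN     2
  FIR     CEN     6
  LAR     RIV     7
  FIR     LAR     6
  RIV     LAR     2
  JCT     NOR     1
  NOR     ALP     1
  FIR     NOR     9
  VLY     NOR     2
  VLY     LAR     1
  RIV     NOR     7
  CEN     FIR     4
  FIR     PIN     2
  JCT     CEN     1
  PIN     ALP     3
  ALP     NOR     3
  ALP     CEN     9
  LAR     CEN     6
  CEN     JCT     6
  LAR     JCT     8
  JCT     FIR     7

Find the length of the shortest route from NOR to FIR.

Compare a few routes:
NOR - ALP - CEN - FIR: 1+9+4 = 14
NOR - ALP - LAR - JCT - CEN - FIR: 1+8+8+1+4 = 22
NOR - ALP - LAR - CEN - FIR: 1+8+6+4 = 19
Cheapest is NOR - ALP - CEN - FIR at $14.

$14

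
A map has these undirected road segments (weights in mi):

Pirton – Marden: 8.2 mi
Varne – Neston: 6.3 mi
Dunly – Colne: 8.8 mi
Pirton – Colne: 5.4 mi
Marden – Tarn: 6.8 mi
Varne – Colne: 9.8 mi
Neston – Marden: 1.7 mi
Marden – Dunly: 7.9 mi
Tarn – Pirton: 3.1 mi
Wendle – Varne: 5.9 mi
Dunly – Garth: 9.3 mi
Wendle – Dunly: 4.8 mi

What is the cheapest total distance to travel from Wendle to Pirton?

Compare a few routes:
Wendle - Dunly - Colne - Pirton: 4.8+8.8+5.4 = 19
Wendle - Varne - Colne - Pirton: 5.9+9.8+5.4 = 21.1
Wendle - Dunly - Marden - Pirton: 4.8+7.9+8.2 = 20.9
Wendle - Varne - Neston - Marden - Pirton: 5.9+6.3+1.7+8.2 = 22.1
Cheapest is Wendle - Dunly - Colne - Pirton at 19 mi.

19 mi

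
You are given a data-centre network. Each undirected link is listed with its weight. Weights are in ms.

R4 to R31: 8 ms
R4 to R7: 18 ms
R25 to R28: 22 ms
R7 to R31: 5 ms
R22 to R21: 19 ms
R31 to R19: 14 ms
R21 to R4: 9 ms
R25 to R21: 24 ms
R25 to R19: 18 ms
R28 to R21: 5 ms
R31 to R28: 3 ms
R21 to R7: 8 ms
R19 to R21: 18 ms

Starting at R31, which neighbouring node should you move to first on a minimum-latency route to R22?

Compare a few routes:
R31 → R7 → R21 → R22: 5+8+19 = 32
R31 → R28 → R21 → R22: 3+5+19 = 27
Cheapest is R31 → R28 → R21 → R22 at 27 ms.
So from R31 the first move is to R28.

R28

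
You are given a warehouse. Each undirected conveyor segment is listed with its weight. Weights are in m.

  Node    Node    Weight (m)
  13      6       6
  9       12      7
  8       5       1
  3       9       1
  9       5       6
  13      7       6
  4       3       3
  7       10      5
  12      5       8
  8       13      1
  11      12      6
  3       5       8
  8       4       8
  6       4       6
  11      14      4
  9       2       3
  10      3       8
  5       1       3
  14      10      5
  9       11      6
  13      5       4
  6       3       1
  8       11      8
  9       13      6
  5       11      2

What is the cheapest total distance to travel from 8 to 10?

12 m

Settle nodes by increasing distance from 8:
8: 0
5: 1  (via 8)
13: 1  (via 8)
11: 3  (via 5)
1: 4  (via 5)
6: 7  (via 13)
7: 7  (via 13)
9: 7  (via 5)
14: 7  (via 11)
3: 8  (via 6)
4: 8  (via 8)
12: 9  (via 5)
2: 10  (via 9)
10: 12  (via 7)
Shortest route: 8 → 13 → 7 → 10 = 12 m.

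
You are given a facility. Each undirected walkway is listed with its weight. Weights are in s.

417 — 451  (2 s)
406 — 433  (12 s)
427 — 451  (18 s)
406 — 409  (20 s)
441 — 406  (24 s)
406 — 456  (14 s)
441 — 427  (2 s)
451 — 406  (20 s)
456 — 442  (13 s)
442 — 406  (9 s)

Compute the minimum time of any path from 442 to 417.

31 s

Shortest distances from 442:
442: 0
406: 9  (via 442)
456: 13  (via 442)
433: 21  (via 406)
409: 29  (via 406)
451: 29  (via 406)
417: 31  (via 451)
Shortest route: 442–406–451–417 = 31 s.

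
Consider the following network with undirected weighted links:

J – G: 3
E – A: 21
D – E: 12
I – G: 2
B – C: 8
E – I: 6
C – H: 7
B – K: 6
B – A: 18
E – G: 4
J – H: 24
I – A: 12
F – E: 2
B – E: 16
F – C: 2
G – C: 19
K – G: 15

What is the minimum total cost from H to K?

21

Candidate routes:
H - C - B - K: 7+8+6 = 21
H - C - F - E - G - K: 7+2+2+4+15 = 30
The minimum is 21 via H - C - B - K.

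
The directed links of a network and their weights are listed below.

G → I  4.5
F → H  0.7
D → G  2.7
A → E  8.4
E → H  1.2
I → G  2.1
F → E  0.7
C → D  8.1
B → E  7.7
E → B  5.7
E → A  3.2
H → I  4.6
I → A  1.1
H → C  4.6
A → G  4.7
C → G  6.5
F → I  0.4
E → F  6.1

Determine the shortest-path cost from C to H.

Running Dijkstra from C:
C: 0
G: 6.5  (via C)
D: 8.1  (via C)
I: 11  (via G)
A: 12.1  (via I)
E: 20.5  (via A)
H: 21.7  (via E)
Shortest route: C–G–I–A–E–H = 21.7.

21.7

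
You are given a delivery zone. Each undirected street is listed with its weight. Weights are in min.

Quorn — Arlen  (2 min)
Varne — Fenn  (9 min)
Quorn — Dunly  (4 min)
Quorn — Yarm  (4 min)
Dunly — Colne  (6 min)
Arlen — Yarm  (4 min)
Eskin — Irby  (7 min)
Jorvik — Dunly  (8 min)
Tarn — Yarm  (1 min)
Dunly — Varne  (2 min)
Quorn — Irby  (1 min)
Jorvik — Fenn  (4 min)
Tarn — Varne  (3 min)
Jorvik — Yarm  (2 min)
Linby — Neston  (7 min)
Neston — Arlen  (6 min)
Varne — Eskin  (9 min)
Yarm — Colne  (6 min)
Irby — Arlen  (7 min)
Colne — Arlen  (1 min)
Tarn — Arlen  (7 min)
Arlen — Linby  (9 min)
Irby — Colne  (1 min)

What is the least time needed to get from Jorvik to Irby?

Candidate routes:
Jorvik - Yarm - Arlen - Colne - Irby: 2+4+1+1 = 8
Jorvik - Yarm - Quorn - Irby: 2+4+1 = 7
The minimum is 7 min via Jorvik - Yarm - Quorn - Irby.

7 min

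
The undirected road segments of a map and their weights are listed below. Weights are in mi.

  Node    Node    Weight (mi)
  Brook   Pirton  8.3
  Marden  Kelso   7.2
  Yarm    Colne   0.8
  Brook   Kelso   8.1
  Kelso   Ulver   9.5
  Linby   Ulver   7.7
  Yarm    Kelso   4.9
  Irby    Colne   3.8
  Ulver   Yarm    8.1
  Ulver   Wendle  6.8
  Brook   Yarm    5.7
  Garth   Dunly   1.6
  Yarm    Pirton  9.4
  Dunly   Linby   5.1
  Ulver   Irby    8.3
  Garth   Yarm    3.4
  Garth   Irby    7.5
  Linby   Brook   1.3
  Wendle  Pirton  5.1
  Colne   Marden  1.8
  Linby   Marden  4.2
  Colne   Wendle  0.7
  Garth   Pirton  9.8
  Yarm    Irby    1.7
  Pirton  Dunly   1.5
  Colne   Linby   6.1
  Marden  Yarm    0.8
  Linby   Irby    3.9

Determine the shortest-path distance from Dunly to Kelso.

9.9 mi

Running Dijkstra from Dunly:
Dunly: 0
Pirton: 1.5  (via Dunly)
Garth: 1.6  (via Dunly)
Yarm: 5  (via Garth)
Linby: 5.1  (via Dunly)
Colne: 5.8  (via Yarm)
Marden: 5.8  (via Yarm)
Brook: 6.4  (via Linby)
Wendle: 6.5  (via Colne)
Irby: 6.7  (via Yarm)
Kelso: 9.9  (via Yarm)
Shortest route: Dunly → Garth → Yarm → Kelso = 9.9 mi.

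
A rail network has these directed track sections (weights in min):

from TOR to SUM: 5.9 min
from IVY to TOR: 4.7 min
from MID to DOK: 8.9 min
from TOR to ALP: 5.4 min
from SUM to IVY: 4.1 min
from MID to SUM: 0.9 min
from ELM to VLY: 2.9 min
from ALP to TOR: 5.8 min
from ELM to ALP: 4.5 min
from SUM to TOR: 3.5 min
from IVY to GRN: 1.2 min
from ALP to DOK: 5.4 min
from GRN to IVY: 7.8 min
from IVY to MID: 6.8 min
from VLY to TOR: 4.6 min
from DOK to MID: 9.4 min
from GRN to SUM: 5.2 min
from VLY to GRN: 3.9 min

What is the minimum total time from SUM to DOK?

Shortest distances from SUM:
SUM: 0
TOR: 3.5  (via SUM)
IVY: 4.1  (via SUM)
GRN: 5.3  (via IVY)
ALP: 8.9  (via TOR)
MID: 10.9  (via IVY)
DOK: 14.3  (via ALP)
Shortest route: SUM → TOR → ALP → DOK = 14.3 min.

14.3 min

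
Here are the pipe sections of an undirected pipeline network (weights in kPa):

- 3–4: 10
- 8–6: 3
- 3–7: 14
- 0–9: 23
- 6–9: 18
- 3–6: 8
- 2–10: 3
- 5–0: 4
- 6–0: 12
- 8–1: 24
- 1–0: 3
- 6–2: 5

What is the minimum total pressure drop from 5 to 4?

34 kPa

Running Dijkstra from 5:
5: 0
0: 4  (via 5)
1: 7  (via 0)
6: 16  (via 0)
8: 19  (via 6)
2: 21  (via 6)
3: 24  (via 6)
10: 24  (via 2)
9: 27  (via 0)
4: 34  (via 3)
Shortest route: 5 → 0 → 6 → 3 → 4 = 34 kPa.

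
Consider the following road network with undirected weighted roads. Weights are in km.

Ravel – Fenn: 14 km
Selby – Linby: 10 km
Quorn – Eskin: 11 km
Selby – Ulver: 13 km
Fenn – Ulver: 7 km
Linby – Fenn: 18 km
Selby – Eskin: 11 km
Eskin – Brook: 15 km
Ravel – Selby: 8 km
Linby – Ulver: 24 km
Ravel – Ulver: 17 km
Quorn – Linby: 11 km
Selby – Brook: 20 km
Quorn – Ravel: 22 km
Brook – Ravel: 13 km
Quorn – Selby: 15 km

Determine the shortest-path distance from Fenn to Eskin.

Running Dijkstra from Fenn:
Fenn: 0
Ulver: 7  (via Fenn)
Ravel: 14  (via Fenn)
Linby: 18  (via Fenn)
Selby: 20  (via Ulver)
Brook: 27  (via Ravel)
Quorn: 29  (via Linby)
Eskin: 31  (via Selby)
Shortest route: Fenn–Ulver–Selby–Eskin = 31 km.

31 km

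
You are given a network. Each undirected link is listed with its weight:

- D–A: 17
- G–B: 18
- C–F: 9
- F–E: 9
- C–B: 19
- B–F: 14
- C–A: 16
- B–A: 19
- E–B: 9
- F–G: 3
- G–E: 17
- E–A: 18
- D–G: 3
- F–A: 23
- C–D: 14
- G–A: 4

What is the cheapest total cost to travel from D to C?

Compare a few routes:
D → C: 14 = 14
D → G → F → C: 3+3+9 = 15
Cheapest is D → C at 14.

14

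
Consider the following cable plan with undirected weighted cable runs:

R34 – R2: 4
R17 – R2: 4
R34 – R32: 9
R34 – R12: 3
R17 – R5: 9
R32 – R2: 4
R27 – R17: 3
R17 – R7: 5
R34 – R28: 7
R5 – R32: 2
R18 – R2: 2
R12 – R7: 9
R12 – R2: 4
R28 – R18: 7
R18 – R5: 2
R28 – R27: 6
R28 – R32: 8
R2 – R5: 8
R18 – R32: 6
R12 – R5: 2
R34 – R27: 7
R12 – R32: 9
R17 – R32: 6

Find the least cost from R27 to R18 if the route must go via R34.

13

Best R27 to R34: R27–R34 costing 7
Best R34 to R18: R34–R2–R18 costing 6
Total via R34: 7 + 6 = 13.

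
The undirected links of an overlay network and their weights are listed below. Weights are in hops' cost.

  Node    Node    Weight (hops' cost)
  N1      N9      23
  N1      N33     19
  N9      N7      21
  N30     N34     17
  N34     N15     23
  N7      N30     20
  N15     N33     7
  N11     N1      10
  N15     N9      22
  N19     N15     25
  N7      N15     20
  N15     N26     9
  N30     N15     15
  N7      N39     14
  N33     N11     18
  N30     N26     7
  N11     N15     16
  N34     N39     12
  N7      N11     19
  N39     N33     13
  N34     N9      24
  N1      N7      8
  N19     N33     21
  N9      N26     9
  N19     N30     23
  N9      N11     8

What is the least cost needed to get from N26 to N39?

Enumerating some paths:
N26–N30–N34–N39: 7+17+12 = 36
N26–N15–N33–N39: 9+7+13 = 29
Cheapest is N26–N15–N33–N39 at 29 hops' cost.

29 hops' cost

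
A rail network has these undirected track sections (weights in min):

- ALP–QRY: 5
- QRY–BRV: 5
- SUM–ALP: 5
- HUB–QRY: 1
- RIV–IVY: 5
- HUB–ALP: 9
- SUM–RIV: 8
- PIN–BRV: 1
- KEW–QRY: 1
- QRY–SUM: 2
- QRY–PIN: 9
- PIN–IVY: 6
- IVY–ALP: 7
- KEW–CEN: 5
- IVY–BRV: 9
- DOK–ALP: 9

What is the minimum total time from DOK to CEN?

Candidate routes:
DOK → ALP → QRY → KEW → CEN: 9+5+1+5 = 20
DOK → ALP → SUM → QRY → KEW → CEN: 9+5+2+1+5 = 22
The minimum is 20 min via DOK → ALP → QRY → KEW → CEN.

20 min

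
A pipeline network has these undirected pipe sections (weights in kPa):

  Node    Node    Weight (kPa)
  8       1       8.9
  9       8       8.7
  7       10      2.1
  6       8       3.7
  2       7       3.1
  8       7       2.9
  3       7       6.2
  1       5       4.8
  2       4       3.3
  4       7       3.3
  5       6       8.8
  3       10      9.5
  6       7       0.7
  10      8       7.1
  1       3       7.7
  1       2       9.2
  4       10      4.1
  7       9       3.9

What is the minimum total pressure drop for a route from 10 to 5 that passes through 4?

16.9 kPa

Shortest 10→4: 10 → 4 = 4.1
Best 4 to 5: 4 → 7 → 6 → 5 costing 12.8
Total via 4: 4.1 + 12.8 = 16.9 kPa.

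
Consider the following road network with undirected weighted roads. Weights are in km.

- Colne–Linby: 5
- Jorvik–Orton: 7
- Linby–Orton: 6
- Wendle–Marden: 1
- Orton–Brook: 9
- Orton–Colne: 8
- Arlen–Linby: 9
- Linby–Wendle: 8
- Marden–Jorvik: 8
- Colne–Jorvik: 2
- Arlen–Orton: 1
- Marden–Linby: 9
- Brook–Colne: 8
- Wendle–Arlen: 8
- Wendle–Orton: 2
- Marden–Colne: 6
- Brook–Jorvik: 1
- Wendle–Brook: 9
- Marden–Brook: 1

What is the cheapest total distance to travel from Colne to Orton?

7 km

Candidate routes:
Colne - Jorvik - Brook - Marden - Wendle - Orton: 2+1+1+1+2 = 7
Colne - Jorvik - Orton: 2+7 = 9
Colne - Orton: 8 = 8
Colne - Marden - Wendle - Orton: 6+1+2 = 9
Cheapest is Colne - Jorvik - Brook - Marden - Wendle - Orton at 7 km.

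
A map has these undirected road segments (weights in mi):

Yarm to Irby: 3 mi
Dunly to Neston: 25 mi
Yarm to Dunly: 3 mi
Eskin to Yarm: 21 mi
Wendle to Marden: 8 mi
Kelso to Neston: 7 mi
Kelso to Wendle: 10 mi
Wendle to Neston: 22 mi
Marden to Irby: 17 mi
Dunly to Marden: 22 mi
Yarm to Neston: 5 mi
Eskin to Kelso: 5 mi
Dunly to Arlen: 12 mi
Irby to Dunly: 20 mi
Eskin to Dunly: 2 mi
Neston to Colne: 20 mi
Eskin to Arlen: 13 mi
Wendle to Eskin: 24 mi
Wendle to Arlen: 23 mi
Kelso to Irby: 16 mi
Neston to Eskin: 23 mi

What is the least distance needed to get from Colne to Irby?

Running Dijkstra from Colne:
Colne: 0
Neston: 20  (via Colne)
Yarm: 25  (via Neston)
Kelso: 27  (via Neston)
Irby: 28  (via Yarm)
Shortest route: Colne–Neston–Yarm–Irby = 28 mi.

28 mi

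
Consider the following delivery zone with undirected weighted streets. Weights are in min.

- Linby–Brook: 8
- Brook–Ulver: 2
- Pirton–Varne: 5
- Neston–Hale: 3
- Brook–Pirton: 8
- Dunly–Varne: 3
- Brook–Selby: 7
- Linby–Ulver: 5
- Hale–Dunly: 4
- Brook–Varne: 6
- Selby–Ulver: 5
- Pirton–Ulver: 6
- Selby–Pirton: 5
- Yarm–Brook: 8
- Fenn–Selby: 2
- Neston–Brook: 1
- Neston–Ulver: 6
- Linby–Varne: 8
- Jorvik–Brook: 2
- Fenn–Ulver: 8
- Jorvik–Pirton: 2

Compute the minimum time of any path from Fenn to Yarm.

Shortest distances from Fenn:
Fenn: 0
Selby: 2  (via Fenn)
Ulver: 7  (via Selby)
Pirton: 7  (via Selby)
Jorvik: 9  (via Pirton)
Brook: 9  (via Selby)
Neston: 10  (via Brook)
Varne: 12  (via Pirton)
Linby: 12  (via Ulver)
Hale: 13  (via Neston)
Dunly: 15  (via Varne)
Yarm: 17  (via Brook)
Shortest route: Fenn → Selby → Brook → Yarm = 17 min.

17 min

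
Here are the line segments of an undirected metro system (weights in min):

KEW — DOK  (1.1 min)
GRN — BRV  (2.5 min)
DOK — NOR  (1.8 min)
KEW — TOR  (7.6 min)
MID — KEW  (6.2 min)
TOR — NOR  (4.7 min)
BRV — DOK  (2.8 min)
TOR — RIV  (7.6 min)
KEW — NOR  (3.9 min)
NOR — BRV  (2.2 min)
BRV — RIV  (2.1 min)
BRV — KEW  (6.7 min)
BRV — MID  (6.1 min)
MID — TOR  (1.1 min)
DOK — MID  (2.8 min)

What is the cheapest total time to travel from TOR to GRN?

9.2 min

Running Dijkstra from TOR:
TOR: 0
MID: 1.1  (via TOR)
DOK: 3.9  (via MID)
NOR: 4.7  (via TOR)
KEW: 5  (via DOK)
BRV: 6.7  (via DOK)
RIV: 7.6  (via TOR)
GRN: 9.2  (via BRV)
Shortest route: TOR–MID–DOK–BRV–GRN = 9.2 min.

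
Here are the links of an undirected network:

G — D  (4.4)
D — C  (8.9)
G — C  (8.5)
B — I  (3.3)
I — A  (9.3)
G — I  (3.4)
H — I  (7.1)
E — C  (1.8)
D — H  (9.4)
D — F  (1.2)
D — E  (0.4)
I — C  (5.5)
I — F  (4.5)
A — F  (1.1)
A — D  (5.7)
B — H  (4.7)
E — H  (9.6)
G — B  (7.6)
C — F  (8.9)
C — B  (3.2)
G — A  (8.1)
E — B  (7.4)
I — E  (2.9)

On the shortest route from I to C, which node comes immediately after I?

E

Compare a few routes:
I → F → D → E → C: 4.5+1.2+0.4+1.8 = 7.9
I → C: 5.5 = 5.5
I → B → C: 3.3+3.2 = 6.5
I → E → C: 2.9+1.8 = 4.7
Cheapest is I → E → C at 4.7.
So from I the first move is to E.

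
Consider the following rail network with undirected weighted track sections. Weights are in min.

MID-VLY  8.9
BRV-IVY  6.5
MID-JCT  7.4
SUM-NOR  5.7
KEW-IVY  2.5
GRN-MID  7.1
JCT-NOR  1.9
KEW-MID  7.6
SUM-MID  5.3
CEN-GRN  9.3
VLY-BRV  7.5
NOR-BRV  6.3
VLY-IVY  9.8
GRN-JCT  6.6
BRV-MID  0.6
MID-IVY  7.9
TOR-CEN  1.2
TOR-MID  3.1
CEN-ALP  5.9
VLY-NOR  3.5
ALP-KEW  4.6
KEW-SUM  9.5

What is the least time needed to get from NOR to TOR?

Shortest distances from NOR:
NOR: 0
JCT: 1.9  (via NOR)
VLY: 3.5  (via NOR)
SUM: 5.7  (via NOR)
BRV: 6.3  (via NOR)
MID: 6.9  (via BRV)
GRN: 8.5  (via JCT)
TOR: 10  (via MID)
Shortest route: NOR–BRV–MID–TOR = 10 min.

10 min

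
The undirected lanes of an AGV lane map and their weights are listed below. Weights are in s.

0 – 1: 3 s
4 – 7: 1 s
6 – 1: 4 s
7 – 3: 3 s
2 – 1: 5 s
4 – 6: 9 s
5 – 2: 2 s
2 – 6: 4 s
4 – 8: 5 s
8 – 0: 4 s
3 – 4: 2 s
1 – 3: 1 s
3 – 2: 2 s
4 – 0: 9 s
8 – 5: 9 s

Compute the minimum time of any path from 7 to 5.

7 s

Shortest distances from 7:
7: 0
4: 1  (via 7)
3: 3  (via 7)
1: 4  (via 3)
2: 5  (via 3)
8: 6  (via 4)
0: 7  (via 1)
5: 7  (via 2)
Shortest route: 7–3–2–5 = 7 s.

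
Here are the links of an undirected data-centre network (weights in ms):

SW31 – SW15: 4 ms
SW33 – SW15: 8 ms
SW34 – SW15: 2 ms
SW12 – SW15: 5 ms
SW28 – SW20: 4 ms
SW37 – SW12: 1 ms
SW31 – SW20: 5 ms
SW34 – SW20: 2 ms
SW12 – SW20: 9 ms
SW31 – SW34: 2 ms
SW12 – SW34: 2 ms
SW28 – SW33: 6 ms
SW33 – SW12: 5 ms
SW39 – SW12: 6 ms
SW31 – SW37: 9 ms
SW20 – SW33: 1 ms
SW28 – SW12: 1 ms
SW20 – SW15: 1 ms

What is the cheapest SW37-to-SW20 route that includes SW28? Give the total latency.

6 ms

Shortest SW37→SW28: SW37 → SW12 → SW28 = 2
Shortest SW28→SW20: SW28 → SW20 = 4
Total via SW28: 2 + 4 = 6 ms.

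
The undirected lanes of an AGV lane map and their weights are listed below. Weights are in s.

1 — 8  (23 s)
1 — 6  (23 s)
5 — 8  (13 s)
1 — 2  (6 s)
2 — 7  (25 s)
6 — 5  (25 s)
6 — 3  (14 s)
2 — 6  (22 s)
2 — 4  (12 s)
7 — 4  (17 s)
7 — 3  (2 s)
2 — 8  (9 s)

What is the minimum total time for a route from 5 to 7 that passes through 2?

47 s

Best 5 to 2: 5–8–2 costing 22
Best 2 to 7: 2–7 costing 25
Total via 2: 22 + 25 = 47 s.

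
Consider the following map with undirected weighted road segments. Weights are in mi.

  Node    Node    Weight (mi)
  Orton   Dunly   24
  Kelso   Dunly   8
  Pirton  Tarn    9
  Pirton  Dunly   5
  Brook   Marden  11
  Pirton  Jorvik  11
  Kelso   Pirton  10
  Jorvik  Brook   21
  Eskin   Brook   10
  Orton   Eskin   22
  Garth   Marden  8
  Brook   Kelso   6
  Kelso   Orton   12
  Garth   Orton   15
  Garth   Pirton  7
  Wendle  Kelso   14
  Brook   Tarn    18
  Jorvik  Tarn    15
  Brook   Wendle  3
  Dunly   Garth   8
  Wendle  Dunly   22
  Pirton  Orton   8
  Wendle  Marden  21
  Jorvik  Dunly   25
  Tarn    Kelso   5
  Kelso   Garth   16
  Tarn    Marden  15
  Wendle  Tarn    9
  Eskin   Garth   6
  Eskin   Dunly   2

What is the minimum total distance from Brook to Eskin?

Running Dijkstra from Brook:
Brook: 0
Wendle: 3  (via Brook)
Kelso: 6  (via Brook)
Eskin: 10  (via Brook)
Shortest route: Brook–Eskin = 10 mi.

10 mi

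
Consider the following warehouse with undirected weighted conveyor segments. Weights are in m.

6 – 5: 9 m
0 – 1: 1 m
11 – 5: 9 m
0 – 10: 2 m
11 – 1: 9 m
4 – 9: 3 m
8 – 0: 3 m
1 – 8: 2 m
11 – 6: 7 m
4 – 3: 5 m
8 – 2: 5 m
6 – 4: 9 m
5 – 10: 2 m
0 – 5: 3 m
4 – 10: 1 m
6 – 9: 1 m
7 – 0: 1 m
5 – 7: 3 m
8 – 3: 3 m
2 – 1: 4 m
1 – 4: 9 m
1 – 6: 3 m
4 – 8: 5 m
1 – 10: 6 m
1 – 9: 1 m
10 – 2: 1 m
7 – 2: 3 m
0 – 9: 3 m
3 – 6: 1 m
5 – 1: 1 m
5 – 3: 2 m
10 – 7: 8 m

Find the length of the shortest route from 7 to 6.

4 m

Compare a few routes:
7 → 0 → 9 → 6: 1+3+1 = 5
7 → 0 → 1 → 6: 1+1+3 = 5
7 → 0 → 1 → 9 → 6: 1+1+1+1 = 4
Cheapest is 7 → 0 → 1 → 9 → 6 at 4 m.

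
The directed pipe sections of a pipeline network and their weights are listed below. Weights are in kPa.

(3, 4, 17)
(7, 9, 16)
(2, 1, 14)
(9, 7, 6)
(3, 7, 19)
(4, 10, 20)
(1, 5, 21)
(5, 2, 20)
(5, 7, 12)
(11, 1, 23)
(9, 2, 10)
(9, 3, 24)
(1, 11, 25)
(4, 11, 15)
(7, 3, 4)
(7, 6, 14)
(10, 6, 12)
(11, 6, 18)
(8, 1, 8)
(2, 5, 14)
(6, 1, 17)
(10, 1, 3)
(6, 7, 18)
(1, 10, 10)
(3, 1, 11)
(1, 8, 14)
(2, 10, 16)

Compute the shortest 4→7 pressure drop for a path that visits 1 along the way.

Shortest 4→1: 4 → 10 → 1 = 23
Shortest 1→7: 1 → 5 → 7 = 33
Total via 1: 23 + 33 = 56 kPa.

56 kPa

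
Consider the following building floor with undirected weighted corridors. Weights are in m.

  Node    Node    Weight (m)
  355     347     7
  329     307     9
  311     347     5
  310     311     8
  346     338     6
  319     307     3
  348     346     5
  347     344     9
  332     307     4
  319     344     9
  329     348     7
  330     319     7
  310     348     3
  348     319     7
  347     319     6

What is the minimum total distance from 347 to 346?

Enumerating some paths:
347–344–319–348–346: 9+9+7+5 = 30
347–311–310–348–346: 5+8+3+5 = 21
347–319–348–346: 6+7+5 = 18
The minimum is 18 m via 347–319–348–346.

18 m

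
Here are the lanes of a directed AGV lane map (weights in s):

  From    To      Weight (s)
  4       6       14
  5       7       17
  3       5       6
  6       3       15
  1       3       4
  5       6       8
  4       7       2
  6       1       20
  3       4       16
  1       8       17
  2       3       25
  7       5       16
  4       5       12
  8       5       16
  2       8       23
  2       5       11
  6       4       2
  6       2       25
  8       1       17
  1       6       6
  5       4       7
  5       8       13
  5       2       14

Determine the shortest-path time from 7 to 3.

39 s

Candidate routes:
7 → 5 → 6 → 1 → 3: 16+8+20+4 = 48
7 → 5 → 6 → 3: 16+8+15 = 39
7 → 5 → 8 → 1 → 3: 16+13+17+4 = 50
7 → 5 → 4 → 6 → 3: 16+7+14+15 = 52
Cheapest is 7 → 5 → 6 → 3 at 39 s.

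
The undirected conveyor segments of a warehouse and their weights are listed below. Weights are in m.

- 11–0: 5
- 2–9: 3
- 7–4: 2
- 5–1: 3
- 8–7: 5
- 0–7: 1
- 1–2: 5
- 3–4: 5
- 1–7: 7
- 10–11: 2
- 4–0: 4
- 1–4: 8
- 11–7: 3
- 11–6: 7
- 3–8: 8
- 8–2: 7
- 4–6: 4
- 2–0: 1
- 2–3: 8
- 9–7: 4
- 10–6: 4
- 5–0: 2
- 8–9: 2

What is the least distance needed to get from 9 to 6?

10 m

Compare a few routes:
9 - 2 - 0 - 7 - 4 - 6: 3+1+1+2+4 = 11
9 - 2 - 0 - 4 - 6: 3+1+4+4 = 12
9 - 7 - 4 - 6: 4+2+4 = 10
9 - 8 - 7 - 4 - 6: 2+5+2+4 = 13
The minimum is 10 m via 9 - 7 - 4 - 6.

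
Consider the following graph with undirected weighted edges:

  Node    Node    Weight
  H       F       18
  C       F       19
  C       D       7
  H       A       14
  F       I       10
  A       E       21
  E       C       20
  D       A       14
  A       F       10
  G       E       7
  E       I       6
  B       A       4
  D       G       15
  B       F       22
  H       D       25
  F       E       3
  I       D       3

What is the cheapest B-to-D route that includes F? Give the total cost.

Shortest B→F: B–A–F = 14
Shortest F→D: F–E–I–D = 12
Total via F: 14 + 12 = 26.

26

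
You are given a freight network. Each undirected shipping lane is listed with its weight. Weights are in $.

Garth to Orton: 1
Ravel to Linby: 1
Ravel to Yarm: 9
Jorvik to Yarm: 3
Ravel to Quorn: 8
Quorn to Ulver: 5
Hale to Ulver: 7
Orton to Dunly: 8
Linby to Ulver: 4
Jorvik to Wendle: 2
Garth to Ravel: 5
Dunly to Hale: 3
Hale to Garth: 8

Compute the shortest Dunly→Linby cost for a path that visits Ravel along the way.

Shortest Dunly→Ravel: Dunly → Orton → Garth → Ravel = 14
Shortest Ravel→Linby: Ravel → Linby = 1
Total via Ravel: 14 + 1 = $15.

$15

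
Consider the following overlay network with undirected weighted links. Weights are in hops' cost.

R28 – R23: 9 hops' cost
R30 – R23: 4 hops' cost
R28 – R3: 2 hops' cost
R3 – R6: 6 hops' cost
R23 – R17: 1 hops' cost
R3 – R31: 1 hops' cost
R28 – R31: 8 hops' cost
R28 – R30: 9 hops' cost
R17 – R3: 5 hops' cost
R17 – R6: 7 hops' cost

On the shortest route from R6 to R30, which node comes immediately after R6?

Candidate routes:
R6 - R17 - R23 - R30: 7+1+4 = 12
R6 - R3 - R17 - R23 - R30: 6+5+1+4 = 16
The minimum is 12 hops' cost via R6 - R17 - R23 - R30.
So from R6 the first move is to R17.

R17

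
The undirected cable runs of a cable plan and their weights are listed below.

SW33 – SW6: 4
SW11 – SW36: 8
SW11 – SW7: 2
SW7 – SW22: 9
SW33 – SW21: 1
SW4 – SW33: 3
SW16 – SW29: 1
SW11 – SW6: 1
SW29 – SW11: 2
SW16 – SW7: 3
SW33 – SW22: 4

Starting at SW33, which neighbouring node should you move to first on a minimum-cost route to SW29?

SW6

Compare a few routes:
SW33 - SW6 - SW11 - SW29: 4+1+2 = 7
SW33 - SW6 - SW11 - SW7 - SW16 - SW29: 4+1+2+3+1 = 11
Cheapest is SW33 - SW6 - SW11 - SW29 at 7.
So from SW33 the first move is to SW6.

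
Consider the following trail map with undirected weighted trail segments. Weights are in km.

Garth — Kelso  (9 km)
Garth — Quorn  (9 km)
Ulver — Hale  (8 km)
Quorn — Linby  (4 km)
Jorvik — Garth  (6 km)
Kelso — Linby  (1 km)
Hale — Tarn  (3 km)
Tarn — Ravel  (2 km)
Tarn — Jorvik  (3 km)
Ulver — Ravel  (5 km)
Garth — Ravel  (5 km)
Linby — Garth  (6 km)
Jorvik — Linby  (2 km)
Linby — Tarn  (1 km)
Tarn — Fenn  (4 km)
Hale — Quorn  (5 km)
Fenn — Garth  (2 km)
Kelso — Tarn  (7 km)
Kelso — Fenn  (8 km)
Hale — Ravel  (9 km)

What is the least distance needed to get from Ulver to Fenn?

Settle nodes by increasing distance from Ulver:
Ulver: 0
Ravel: 5  (via Ulver)
Tarn: 7  (via Ravel)
Hale: 8  (via Ulver)
Linby: 8  (via Tarn)
Kelso: 9  (via Linby)
Garth: 10  (via Ravel)
Jorvik: 10  (via Tarn)
Fenn: 11  (via Tarn)
Shortest route: Ulver → Ravel → Tarn → Fenn = 11 km.

11 km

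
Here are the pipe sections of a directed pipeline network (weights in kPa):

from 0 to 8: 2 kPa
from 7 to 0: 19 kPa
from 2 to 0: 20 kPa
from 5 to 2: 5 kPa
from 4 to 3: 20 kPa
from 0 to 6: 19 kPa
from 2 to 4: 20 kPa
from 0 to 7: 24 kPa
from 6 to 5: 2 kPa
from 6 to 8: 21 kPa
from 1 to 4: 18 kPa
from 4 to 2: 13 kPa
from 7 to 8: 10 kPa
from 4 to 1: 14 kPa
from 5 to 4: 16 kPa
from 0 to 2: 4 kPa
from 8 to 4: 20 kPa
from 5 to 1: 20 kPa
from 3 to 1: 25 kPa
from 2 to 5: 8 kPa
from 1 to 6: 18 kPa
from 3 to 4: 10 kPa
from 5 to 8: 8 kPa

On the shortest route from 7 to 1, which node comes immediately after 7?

8

Candidate routes:
7 - 0 - 2 - 5 - 1: 19+4+8+20 = 51
7 - 0 - 8 - 4 - 1: 19+2+20+14 = 55
7 - 8 - 4 - 1: 10+20+14 = 44
The minimum is 44 kPa via 7 - 8 - 4 - 1.
So from 7 the first move is to 8.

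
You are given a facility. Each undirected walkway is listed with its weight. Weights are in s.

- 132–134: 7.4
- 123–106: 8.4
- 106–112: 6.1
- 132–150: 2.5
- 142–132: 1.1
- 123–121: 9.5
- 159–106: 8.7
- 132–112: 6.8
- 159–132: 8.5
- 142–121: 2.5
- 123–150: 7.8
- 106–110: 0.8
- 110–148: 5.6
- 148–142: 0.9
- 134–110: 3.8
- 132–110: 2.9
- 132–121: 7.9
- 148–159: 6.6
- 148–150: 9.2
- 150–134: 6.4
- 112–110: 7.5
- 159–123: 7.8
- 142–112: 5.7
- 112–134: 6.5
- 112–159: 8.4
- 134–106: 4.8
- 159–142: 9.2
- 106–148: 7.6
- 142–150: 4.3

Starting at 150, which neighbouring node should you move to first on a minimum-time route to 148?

Candidate routes:
150–132–142–148: 2.5+1.1+0.9 = 4.5
150–142–148: 4.3+0.9 = 5.2
150–148: 9.2 = 9.2
150–132–110–148: 2.5+2.9+5.6 = 11
Cheapest is 150–132–142–148 at 4.5 s.
So from 150 the first move is to 132.

132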